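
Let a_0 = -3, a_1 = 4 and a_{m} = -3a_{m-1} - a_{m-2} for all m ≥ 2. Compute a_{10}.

The ordinary generating function has denominator 1 + 3z + z^2.
Iterating the recurrence: a_0,…,a_{10} = -3, 4, -9, 23, -60, 157, -411, 1076, -2817, 7375, -19308.

-19308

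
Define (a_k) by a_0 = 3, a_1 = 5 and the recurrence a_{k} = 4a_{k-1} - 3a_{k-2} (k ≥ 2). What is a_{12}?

The ordinary generating function has denominator 1 - 4z + 3z^2.
Iterating the recurrence: a_0,…,a_{12} = 3, 5, 11, 29, 83, 245, 731, 2189, 6563, 19685, 59051, 177149, 531443.

531443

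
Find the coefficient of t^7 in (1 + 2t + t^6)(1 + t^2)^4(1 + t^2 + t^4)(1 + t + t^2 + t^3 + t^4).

(1 + 2t + t^6) has coefficients 1,2,0,0,0,0,1 for degrees 0…6.
(1 + t^2)^4 has coefficients 1,0,4,0,6,0,4,0 for degrees 0…7.
Multiplying by (1 + t^2 + t^4) gives running coefficients 1,0,5,0,11,0,14,0 for degrees 0…7.
Finally multiplying by (1 + t + t^2 + t^3 + t^4), the product of all factors after the first has coefficients 1,1,6,6,17,16,30,25 for degrees 0…7.
[t^7] = 1·25 + 2·30 + 1·1 = 86.

86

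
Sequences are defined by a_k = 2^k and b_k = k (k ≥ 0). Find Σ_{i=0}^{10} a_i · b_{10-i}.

2036

This is [x^10] in the product of the two ordinary generating functions.
Σ = 1·10 + 2·9 + 4·8 + 8·7 + 16·6 + 32·5 + 64·4 + 128·3 + 256·2 + 512·1 + 1024·0 = 2036.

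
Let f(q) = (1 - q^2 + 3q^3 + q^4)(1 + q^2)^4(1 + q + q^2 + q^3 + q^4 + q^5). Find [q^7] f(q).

41

(1 - q^2 + 3q^3 + q^4) has coefficients 1,0,-1,3,1 for degrees 0…4.
(1 + q^2)^4 has coefficients 1,0,4,0,6,0,4,0 for degrees 0…7.
Finally multiplying by (1 + q + q^2 + q^3 + q^4 + q^5), the product of all factors after the first has coefficients 1,1,5,5,11,11,14,14 for degrees 0…7.
[q^7] = 1·14 − 1·11 + 3·11 + 1·5 = 41.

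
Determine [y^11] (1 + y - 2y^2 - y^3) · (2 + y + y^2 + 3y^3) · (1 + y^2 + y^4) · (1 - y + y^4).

(1 + y - 2y^2 - y^3) has coefficients 1,1,-2,-1 for degrees 0…3.
(2 + y + y^2 + 3y^3) has coefficients 2,1,1,3,0,0,0,0,0,0,0,0 for degrees 0…11.
Multiplying by (1 + y^2 + y^4) gives running coefficients 2,1,3,4,3,4,1,3,0,0,0,0 for degrees 0…11.
Finally multiplying by (1 - y + y^4), the product of all factors after the first has coefficients 2,-1,2,1,1,2,0,6,0,4,1,3 for degrees 0…11.
[y^11] = 1·3 + 1·1 − 2·4 − 1·0 = -4.

-4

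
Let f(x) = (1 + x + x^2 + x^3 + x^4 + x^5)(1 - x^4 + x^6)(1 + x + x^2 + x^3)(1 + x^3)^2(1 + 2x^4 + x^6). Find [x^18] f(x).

(1 + x + x^2 + x^3 + x^4 + x^5) has coefficients 1,1,1,1,1,1 for degrees 0…5.
(1 - x^4 + x^6) has coefficients 1,0,0,0,-1,0,1,0,0,0,0,0,0,0,0,0,0,0,0 for degrees 0…18.
Multiplying by (1 + x + x^2 + x^3) gives running coefficients 1,1,1,1,-1,-1,0,0,1,1,0,0,0,0,0,0,0,0,0 for degrees 0…18.
Multiplying by (1 + x^3)^2 gives running coefficients 1,1,1,3,1,1,3,-1,0,2,-1,1,2,0,1,1,0,0,0 for degrees 0…18.
Finally multiplying by (1 + 2x^4 + x^6), the product of all factors after the first has coefficients 1,1,1,3,3,3,6,6,3,7,6,0,5,3,-1,5,3,1,4 for degrees 0…18.
[x^18] = 1·4 + 1·1 + 1·3 + 1·5 + 1·(-1) + 1·3 = 15.

15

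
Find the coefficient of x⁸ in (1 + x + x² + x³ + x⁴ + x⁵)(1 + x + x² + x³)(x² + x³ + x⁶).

(1 + x + x² + x³ + x⁴ + x⁵) has coefficients 1,1,1,1,1,1 for degrees 0…5.
(1 + x + x² + x³) has coefficients 1,1,1,1,0,0,0,0,0 for degrees 0…8.
Finally multiplying by (x² + x³ + x⁶), the product of all factors after the first has coefficients 0,0,1,2,2,2,2,1,1 for degrees 0…8.
[x⁸] = 1·1 + 1·1 + 1·2 + 1·2 + 1·2 + 1·2 = 10.

10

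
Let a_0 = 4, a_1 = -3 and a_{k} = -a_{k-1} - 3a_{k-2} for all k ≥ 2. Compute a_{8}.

-261

The ordinary generating function has denominator 1 + x + 3x^2.
Iterating the recurrence: a_0,…,a_{8} = 4, -3, -9, 18, 9, -63, 36, 153, -261.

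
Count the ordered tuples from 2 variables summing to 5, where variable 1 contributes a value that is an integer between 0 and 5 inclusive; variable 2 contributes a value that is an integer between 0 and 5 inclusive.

The generating function for the choices is (1 + z + z² + z³ + z⁴ + z⁵)·(1 + z + z² + z³ + z⁴ + z⁵); the count is [z⁵].
(1 + z + z² + z³ + z⁴ + z⁵) has coefficients 1,1,1,1,1,1 for degrees 0…5.
(1 + z + z² + z³ + z⁴ + z⁵) has coefficients 1,1,1,1,1,1 for degrees 0…5.
[z⁵] = 1·1 + 1·1 + 1·1 + 1·1 + 1·1 + 1·1 = 6.

6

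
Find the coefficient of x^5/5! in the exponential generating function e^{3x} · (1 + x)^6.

The EGF product rule gives c_5 = Σ_{k_1+k_2=5} C(5; k_1,k_2) · ∏ g_i(k_i), where e^{3x} gives (3)^k; (1+x)^6 gives the falling factorial (6)_k.
g_1(k) for k = 0…5: 1, 3, 9, 27, 81, 243.
g_2(k) for k = 0…5: 1, 6, 30, 120, 360, 720.
c_5 = Σ_k C(5,k)·g_1(k)·g_2(5−k) = 1·1·720 + 5·3·360 + 10·9·120 + 10·27·30 + 5·81·6 + 1·243·1 = 720 + 5400 + 10800 + 8100 + 2430 + 243 = 27693.

27693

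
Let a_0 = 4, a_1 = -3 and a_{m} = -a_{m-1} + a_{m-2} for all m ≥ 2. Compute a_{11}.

The ordinary generating function has denominator 1 + t - t^2.
Iterating the recurrence: a_0,…,a_{11} = 4, -3, 7, -10, 17, -27, 44, -71, 115, -186, 301, -487.

-487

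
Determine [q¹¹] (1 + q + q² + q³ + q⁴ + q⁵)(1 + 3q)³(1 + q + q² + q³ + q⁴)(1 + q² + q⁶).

528

(1 + q + q² + q³ + q⁴ + q⁵) has coefficients 1,1,1,1,1,1 for degrees 0…5.
(1 + 3q)³ has coefficients 1,9,27,27,0,0,0,0,0,0,0,0 for degrees 0…11.
Multiplying by (1 + q + q² + q³ + q⁴) gives running coefficients 1,10,37,64,64,63,54,27,0,0,0,0 for degrees 0…11.
Finally multiplying by (1 + q² + q⁶), the product of all factors after the first has coefficients 1,10,38,74,101,127,119,100,91,91,64,63 for degrees 0…11.
[q¹¹] = 1·63 + 1·64 + 1·91 + 1·91 + 1·100 + 1·119 = 528.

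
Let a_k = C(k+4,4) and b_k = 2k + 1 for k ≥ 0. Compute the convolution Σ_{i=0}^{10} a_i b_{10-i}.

13013

Write out a_i and b_{10-i} for i = 0,…,10 and sum the products.
Σ = 1·21 + 5·19 + 15·17 + 35·15 + 70·13 + 126·11 + 210·9 + 330·7 + 495·5 + 715·3 + 1001·1 = 13013.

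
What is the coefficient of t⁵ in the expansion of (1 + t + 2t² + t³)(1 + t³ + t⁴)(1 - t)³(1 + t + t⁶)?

2

(1 + t + 2t² + t³) has coefficients 1,1,2,1 for degrees 0…3.
(1 + t³ + t⁴) has coefficients 1,0,0,1,1,0 for degrees 0…5.
Multiplying by (1 - t)³ gives running coefficients 1,-3,3,0,-2,0 for degrees 0…5.
Finally multiplying by (1 + t + t⁶), the product of all factors after the first has coefficients 1,-2,0,3,-2,-2 for degrees 0…5.
[t⁵] = 1·(-2) + 1·(-2) + 2·3 + 1·0 = 2.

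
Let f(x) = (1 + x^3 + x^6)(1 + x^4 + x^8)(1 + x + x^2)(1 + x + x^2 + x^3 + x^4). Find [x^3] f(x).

4

(1 + x^3 + x^6) has coefficients 1,0,0,1 for degrees 0…3.
(1 + x^4 + x^8) has coefficients 1,0,0,0 for degrees 0…3.
Multiplying by (1 + x + x^2) gives running coefficients 1,1,1,0 for degrees 0…3.
Finally multiplying by (1 + x + x^2 + x^3 + x^4), the product of all factors after the first has coefficients 1,2,3,3 for degrees 0…3.
[x^3] = 1·3 + 1·1 = 4.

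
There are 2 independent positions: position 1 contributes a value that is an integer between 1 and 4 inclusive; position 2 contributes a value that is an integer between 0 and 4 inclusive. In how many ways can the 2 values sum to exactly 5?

The generating function for the choices is (y + y² + y³ + y⁴)·(1 + y + y² + y³ + y⁴); the count is [y⁵].
(y + y² + y³ + y⁴) has coefficients 0,1,1,1,1 for degrees 0…4.
(1 + y + y² + y³ + y⁴) has coefficients 1,1,1,1,1,0 for degrees 0…5.
[y⁵] = 1·1 + 1·1 + 1·1 + 1·1 = 4.

4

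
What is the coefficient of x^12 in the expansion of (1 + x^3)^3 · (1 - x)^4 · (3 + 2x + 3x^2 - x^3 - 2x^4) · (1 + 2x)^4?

(1 + x^3)^3 has coefficients 1,0,0,3,0,0,3,0,0,1 for degrees 0…9.
(1 - x)^4 has coefficients 1,-4,6,-4,1,0,0,0,0,0,0,0,0 for degrees 0…12.
Multiplying by (3 + 2x + 3x^2 - x^3 - 2x^4) gives running coefficients 3,-10,13,-13,15,-8,-5,7,-2,0,0,0,0 for degrees 0…12.
Finally multiplying by (1 + 2x)^4, the product of all factors after the first has coefficients 3,14,5,-53,-49,56,83,47,-82,-136,96,48,-32 for degrees 0…12.
[x^12] = 1·(-32) + 3·(-136) + 3·83 + 1·(-53) = -244.

-244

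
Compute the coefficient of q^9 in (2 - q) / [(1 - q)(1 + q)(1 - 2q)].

Partial fractions give a closed form: a_n = (-1/2)·1^n + (1/2)·(-1)^n + (2)·2^n.
At n = 9: a_9 = 1023.

1023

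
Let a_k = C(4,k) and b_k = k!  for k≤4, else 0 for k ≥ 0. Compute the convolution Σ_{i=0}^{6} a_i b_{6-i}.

170

This is [x^6] in the product of the two ordinary generating functions.
Σ = 1·0 + 4·0 + 6·24 + 4·6 + 1·2 + 0·1 + 0·1 = 170.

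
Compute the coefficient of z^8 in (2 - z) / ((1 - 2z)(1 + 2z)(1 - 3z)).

19427

Partial fractions give a closed form: a_n = (-3/2)·2^n + (1/2)·(-2)^n + (3)·3^n.
At n = 8: a_8 = 19427.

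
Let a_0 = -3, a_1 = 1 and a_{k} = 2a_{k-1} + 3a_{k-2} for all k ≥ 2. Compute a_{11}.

-88571

The ordinary generating function has denominator 1 - 2q - 3q^2.
Iterating the recurrence: a_0,…,a_{11} = -3, 1, -7, -11, -43, -119, -367, -1091, -3283, -9839, -29527, -88571.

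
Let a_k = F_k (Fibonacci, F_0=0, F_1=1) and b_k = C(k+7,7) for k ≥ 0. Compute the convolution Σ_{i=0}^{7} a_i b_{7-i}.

The convolution is the t^7 coefficient of A(t)B(t).
Σ = 0·3432 + 1·1716 + 1·792 + 2·330 + 3·120 + 5·36 + 8·8 + 13·1 = 3785.

3785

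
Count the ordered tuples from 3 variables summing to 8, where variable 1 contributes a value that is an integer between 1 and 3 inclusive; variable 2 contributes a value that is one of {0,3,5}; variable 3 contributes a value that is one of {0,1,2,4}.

The generating function for the choices is (t + t^2 + t^3)·(1 + t^3 + t^5)·(1 + t + t^2 + t^4); the count is [t^8].
(t + t^2 + t^3) has coefficients 0,1,1,1 for degrees 0…3.
(1 + t^3 + t^5) has coefficients 1,0,0,1,0,1,0,0,0 for degrees 0…8.
Finally multiplying by (1 + t + t^2 + t^4), the product of all factors after the first has coefficients 1,1,1,1,2,2,1,2,0 for degrees 0…8.
[t^8] = 1·2 + 1·1 + 1·2 = 5.

5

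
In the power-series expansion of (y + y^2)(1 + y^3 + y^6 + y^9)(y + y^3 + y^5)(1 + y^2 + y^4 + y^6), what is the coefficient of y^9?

7

(y + y^2) has coefficients 0,1,1 for degrees 0…2.
(1 + y^3 + y^6 + y^9) has coefficients 1,0,0,1,0,0,1,0,0,1 for degrees 0…9.
Multiplying by (y + y^3 + y^5) gives running coefficients 0,1,0,1,1,1,1,1,1,1 for degrees 0…9.
Finally multiplying by (1 + y^2 + y^4 + y^6), the product of all factors after the first has coefficients 0,1,0,2,1,3,2,4,3,4 for degrees 0…9.
[y^9] = 1·3 + 1·4 = 7.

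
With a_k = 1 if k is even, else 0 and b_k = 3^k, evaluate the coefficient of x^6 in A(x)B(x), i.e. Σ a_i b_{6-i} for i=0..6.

This is [x^6] in the product of the two ordinary generating functions.
Σ = 1·729 + 0·243 + 1·81 + 0·27 + 1·9 + 0·3 + 1·1 = 820.

820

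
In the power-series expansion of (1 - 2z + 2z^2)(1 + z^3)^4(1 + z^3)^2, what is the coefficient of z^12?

(1 - 2z + 2z^2) has coefficients 1,-2,2 for degrees 0…2.
(1 + z^3)^4 has coefficients 1,0,0,4,0,0,6,0,0,4,0,0,1 for degrees 0…12.
Finally multiplying by (1 + z^3)^2, the product of all factors after the first has coefficients 1,0,0,6,0,0,15,0,0,20,0,0,15 for degrees 0…12.
[z^12] = 1·15 − 2·0 + 2·0 = 15.

15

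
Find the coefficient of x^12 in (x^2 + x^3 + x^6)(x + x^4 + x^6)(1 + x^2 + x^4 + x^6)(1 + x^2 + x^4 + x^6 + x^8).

(x^2 + x^3 + x^6) has coefficients 0,0,1,1,0,0,1 for degrees 0…6.
(x + x^4 + x^6) has coefficients 0,1,0,0,1,0,1,0,0,0,0,0,0 for degrees 0…12.
Multiplying by (1 + x^2 + x^4 + x^6) gives running coefficients 0,1,0,1,1,1,2,1,2,0,2,0,1 for degrees 0…12.
Finally multiplying by (1 + x^2 + x^4 + x^6 + x^8), the product of all factors after the first has coefficients 0,1,0,2,1,3,3,4,5,4,7,3,8 for degrees 0…12.
[x^12] = 1·7 + 1·4 + 1·3 = 14.

14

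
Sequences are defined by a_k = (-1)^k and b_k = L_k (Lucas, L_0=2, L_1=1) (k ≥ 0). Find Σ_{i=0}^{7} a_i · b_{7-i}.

This is [x^7] in the product of the two ordinary generating functions.
Σ = 1·29 − 1·18 + 1·11 − 1·7 + 1·4 − 1·3 + 1·1 − 1·2 = 15.

15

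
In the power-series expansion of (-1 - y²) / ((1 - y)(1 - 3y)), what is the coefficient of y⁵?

The denominator gives the recurrence a_n = 4a_(n−1) − 3a_(n−2) for n ≥ 3; the numerator fixes a_0 = -1, a_1 = -4, a_2 = -14.
Iterating: -1, -4, -14, -44, -134, -404, so a_5 = -404.

-404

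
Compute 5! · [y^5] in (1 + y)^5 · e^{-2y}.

The EGF product rule gives c_5 = Σ_{k_1+k_2=5} C(5; k_1,k_2) · ∏ g_i(k_i), where (1+y)^5 gives the falling factorial (5)_k; e^{-2y} gives (-2)^k.
g_1(k) for k = 0…5: 1, 5, 20, 60, 120, 120.
g_2(k) for k = 0…5: 1, -2, 4, -8, 16, -32.
c_5 = Σ_k C(5,k)·g_1(k)·g_2(5−k) = 1·1·(-32) + 5·5·16 + 10·20·(-8) + 10·60·4 + 5·120·(-2) + 1·120·1 = −32 + 400 − 1600 + 2400 − 1200 + 120 = 88.

88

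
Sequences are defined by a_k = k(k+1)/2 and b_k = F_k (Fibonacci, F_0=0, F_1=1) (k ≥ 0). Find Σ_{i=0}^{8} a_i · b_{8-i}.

176

The convolution is the x^8 coefficient of A(x)B(x).
Σ = 0·21 + 1·13 + 3·8 + 6·5 + 10·3 + 15·2 + 21·1 + 28·1 + 36·0 = 176.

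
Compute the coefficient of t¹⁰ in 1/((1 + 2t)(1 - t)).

683

Partial fractions give a closed form: a_n = (2/3)·(-2)^n + (1/3)·1^n.
At n = 10: a_10 = 683.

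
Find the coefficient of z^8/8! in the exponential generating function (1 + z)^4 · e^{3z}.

784161

The EGF product rule gives c_8 = Σ_{k_1+k_2=8} C(8; k_1,k_2) · ∏ g_i(k_i), where (1+z)^4 gives the falling factorial (4)_k; e^{3z} gives (3)^k.
g_1(k) for k = 0…8: 1, 4, 12, 24, 24, 0, 0, 0, 0.
g_2(k) for k = 0…8: 1, 3, 9, 27, 81, 243, 729, 2187, 6561.
c_8 = Σ_k C(8,k)·g_1(k)·g_2(8−k) = 1·1·6561 + 8·4·2187 + 28·12·729 + 56·24·243 + 70·24·81 = 6561 + 69984 + 244944 + 326592 + 136080 = 784161.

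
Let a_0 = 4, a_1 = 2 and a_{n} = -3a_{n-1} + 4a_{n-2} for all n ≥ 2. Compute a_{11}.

The ordinary generating function has denominator 1 + 3x - 4x^2.
Iterating the recurrence: a_0,…,a_{11} = 4, 2, 10, -22, 106, -406, 1642, -6550, 26218, -104854, 419434, -1677718.

-1677718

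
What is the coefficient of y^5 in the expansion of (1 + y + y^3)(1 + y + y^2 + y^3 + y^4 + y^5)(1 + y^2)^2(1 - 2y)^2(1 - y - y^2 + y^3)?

(1 + y + y^3) has coefficients 1,1,0,1 for degrees 0…3.
(1 + y + y^2 + y^3 + y^4 + y^5) has coefficients 1,1,1,1,1,1 for degrees 0…5.
Multiplying by (1 + y^2)^2 gives running coefficients 1,1,3,3,4,4 for degrees 0…5.
Multiplying by (1 - 2y)^2 gives running coefficients 1,-3,3,-5,4,0 for degrees 0…5.
Finally multiplying by (1 - y - y^2 + y^3), the product of all factors after the first has coefficients 1,-4,5,-4,3,4 for degrees 0…5.
[y^5] = 1·4 + 1·3 + 1·5 = 12.

12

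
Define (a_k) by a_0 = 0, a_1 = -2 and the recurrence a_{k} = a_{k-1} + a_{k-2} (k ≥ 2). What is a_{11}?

The ordinary generating function has denominator 1 - t - t^2.
Iterating the recurrence: a_0,…,a_{11} = 0, -2, -2, -4, -6, -10, -16, -26, -42, -68, -110, -178.

-178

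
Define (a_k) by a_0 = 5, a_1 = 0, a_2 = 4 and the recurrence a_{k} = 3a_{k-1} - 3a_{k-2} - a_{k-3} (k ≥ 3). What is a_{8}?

-215

The ordinary generating function has denominator 1 - 3z + 3z^2 + z^3.
Iterating the recurrence: a_0,…,a_{8} = 5, 0, 4, 7, 9, 2, -28, -99, -215.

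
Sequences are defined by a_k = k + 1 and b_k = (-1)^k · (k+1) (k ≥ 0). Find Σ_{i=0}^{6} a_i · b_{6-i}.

4

The convolution is the x^6 coefficient of A(x)B(x).
Σ = 1·7 + 2·(-6) + 3·5 + 4·(-4) + 5·3 + 6·(-2) + 7·1 = 4.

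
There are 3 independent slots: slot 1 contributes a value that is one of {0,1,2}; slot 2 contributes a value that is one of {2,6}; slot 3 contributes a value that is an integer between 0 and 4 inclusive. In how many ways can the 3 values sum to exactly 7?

4

The generating function for the choices is (1 + x + x^2)·(x^2 + x^6)·(1 + x + x^2 + x^3 + x^4); the count is [x^7].
(1 + x + x^2) has coefficients 1,1,1 for degrees 0…2.
(x^2 + x^6) has coefficients 0,0,1,0,0,0,1,0 for degrees 0…7.
Finally multiplying by (1 + x + x^2 + x^3 + x^4), the product of all factors after the first has coefficients 0,0,1,1,1,1,2,1 for degrees 0…7.
[x^7] = 1·1 + 1·2 + 1·1 = 4.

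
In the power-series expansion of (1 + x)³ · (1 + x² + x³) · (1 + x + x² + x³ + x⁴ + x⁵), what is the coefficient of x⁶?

23

(1 + x)³ has coefficients 1,3,3,1 for degrees 0…3.
(1 + x² + x³) has coefficients 1,0,1,1,0,0,0 for degrees 0…6.
Finally multiplying by (1 + x + x² + x³ + x⁴ + x⁵), the product of all factors after the first has coefficients 1,1,2,3,3,3,2 for degrees 0…6.
[x⁶] = 1·2 + 3·3 + 3·3 + 1·3 = 23.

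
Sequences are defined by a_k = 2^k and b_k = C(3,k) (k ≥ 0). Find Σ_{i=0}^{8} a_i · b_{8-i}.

This is [x^8] in the product of the two ordinary generating functions.
Σ = 1·0 + 2·0 + 4·0 + 8·0 + 16·0 + 32·1 + 64·3 + 128·3 + 256·1 = 864.

864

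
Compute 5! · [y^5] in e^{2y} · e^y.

243

The EGF product rule gives c_5 = Σ_{k_1+k_2=5} C(5; k_1,k_2) · ∏ g_i(k_i), where e^{2y} gives (2)^k; e^y gives (1)^k.
g_1(k) for k = 0…5: 1, 2, 4, 8, 16, 32.
g_2(k) for k = 0…5: 1, 1, 1, 1, 1, 1.
c_5 = Σ_k C(5,k)·g_1(k)·g_2(5−k) = 1·1·1 + 5·2·1 + 10·4·1 + 10·8·1 + 5·16·1 + 1·32·1 = 1 + 10 + 40 + 80 + 80 + 32 = 243.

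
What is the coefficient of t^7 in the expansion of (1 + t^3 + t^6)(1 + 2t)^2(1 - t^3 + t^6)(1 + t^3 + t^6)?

8

(1 + t^3 + t^6) has coefficients 1,0,0,1,0,0,1 for degrees 0…6.
(1 + 2t)^2 has coefficients 1,4,4,0,0,0,0,0 for degrees 0…7.
Multiplying by (1 - t^3 + t^6) gives running coefficients 1,4,4,-1,-4,-4,1,4 for degrees 0…7.
Finally multiplying by (1 + t^3 + t^6), the product of all factors after the first has coefficients 1,4,4,0,0,0,1,4 for degrees 0…7.
[t^7] = 1·4 + 1·0 + 1·4 = 8.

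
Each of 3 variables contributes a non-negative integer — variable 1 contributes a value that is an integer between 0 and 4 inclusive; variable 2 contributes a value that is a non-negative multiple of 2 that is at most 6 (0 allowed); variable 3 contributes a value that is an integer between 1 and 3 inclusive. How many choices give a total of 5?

7

The generating function for the choices is (1 + q + q^2 + q^3 + q^4)·(1 + q^2 + q^4 + q^6)·(q + q^2 + q^3); the count is [q^5].
(1 + q + q^2 + q^3 + q^4) has coefficients 1,1,1,1,1 for degrees 0…4.
(1 + q^2 + q^4 + q^6) has coefficients 1,0,1,0,1,0 for degrees 0…5.
Finally multiplying by (q + q^2 + q^3), the product of all factors after the first has coefficients 0,1,1,2,1,2 for degrees 0…5.
[q^5] = 1·2 + 1·1 + 1·2 + 1·1 + 1·1 = 7.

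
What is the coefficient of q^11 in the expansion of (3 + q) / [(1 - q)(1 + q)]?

Partial fractions give a closed form: a_n = (2)·1^n + (1)·(-1)^n.
At n = 11: a_11 = 1.

1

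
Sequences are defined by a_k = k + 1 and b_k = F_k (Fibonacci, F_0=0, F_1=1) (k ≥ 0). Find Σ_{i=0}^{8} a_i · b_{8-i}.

This is [x^8] in the product of the two ordinary generating functions.
Σ = 1·21 + 2·13 + 3·8 + 4·5 + 5·3 + 6·2 + 7·1 + 8·1 + 9·0 = 133.

133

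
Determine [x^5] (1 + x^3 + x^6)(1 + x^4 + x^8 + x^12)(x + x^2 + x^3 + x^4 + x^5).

3

(1 + x^3 + x^6) has coefficients 1,0,0,1,0,0 for degrees 0…5.
(1 + x^4 + x^8 + x^12) has coefficients 1,0,0,0,1,0 for degrees 0…5.
Finally multiplying by (x + x^2 + x^3 + x^4 + x^5), the product of all factors after the first has coefficients 0,1,1,1,1,2 for degrees 0…5.
[x^5] = 1·2 + 1·1 = 3.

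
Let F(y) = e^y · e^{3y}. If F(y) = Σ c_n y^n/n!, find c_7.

16384

The EGF product rule gives c_7 = Σ_{k_1+k_2=7} C(7; k_1,k_2) · ∏ g_i(k_i), where e^y gives (1)^k; e^{3y} gives (3)^k.
g_1(k) for k = 0…7: 1, 1, 1, 1, 1, 1, 1, 1.
g_2(k) for k = 0…7: 1, 3, 9, 27, 81, 243, 729, 2187.
c_7 = Σ_k C(7,k)·g_1(k)·g_2(7−k) = 1·1·2187 + 7·1·729 + 21·1·243 + 35·1·81 + 35·1·27 + 21·1·9 + 7·1·3 + 1·1·1 = 2187 + 5103 + 5103 + 2835 + 945 + 189 + 21 + 1 = 16384.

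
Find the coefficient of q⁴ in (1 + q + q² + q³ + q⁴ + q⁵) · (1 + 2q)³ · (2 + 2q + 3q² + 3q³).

186

(1 + q + q² + q³ + q⁴ + q⁵) has coefficients 1,1,1,1,1 for degrees 0…4.
(1 + 2q)³ has coefficients 1,6,12,8,0 for degrees 0…4.
Finally multiplying by (2 + 2q + 3q² + 3q³), the product of all factors after the first has coefficients 2,14,39,61,70 for degrees 0…4.
[q⁴] = 1·70 + 1·61 + 1·39 + 1·14 + 1·2 = 186.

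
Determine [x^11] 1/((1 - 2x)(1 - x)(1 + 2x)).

The denominator gives the recurrence a_n = a_(n−1) + 4a_(n−2) − 4a_(n−3) for n ≥ 3; the numerator fixes a_0 = 1, a_1 = 1, a_2 = 5.
Iterating: 1, 1, 5, 5, 21, 21, 85, 85, 341, 341, 1365, 1365, so a_11 = 1365.

1365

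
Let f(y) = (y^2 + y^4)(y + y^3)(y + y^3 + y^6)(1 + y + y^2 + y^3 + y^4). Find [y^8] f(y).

7

(y^2 + y^4) has coefficients 0,0,1,0,1 for degrees 0…4.
(y + y^3) has coefficients 0,1,0,1,0,0,0,0,0 for degrees 0…8.
Multiplying by (y + y^3 + y^6) gives running coefficients 0,0,1,0,2,0,1,1,0 for degrees 0…8.
Finally multiplying by (1 + y + y^2 + y^3 + y^4), the product of all factors after the first has coefficients 0,0,1,1,3,3,4,4,4 for degrees 0…8.
[y^8] = 1·4 + 1·3 = 7.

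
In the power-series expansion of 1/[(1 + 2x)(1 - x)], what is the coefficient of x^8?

171

Partial fractions give a closed form: a_n = (2/3)·(-2)^n + (1/3)·1^n.
At n = 8: a_8 = 171.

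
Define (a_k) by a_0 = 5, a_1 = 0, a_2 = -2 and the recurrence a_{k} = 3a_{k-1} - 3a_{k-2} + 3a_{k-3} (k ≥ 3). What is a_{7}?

The ordinary generating function has denominator 1 - 3z + 3z^2 - 3z^3.
Iterating the recurrence: a_0,…,a_{7} = 5, 0, -2, 9, 33, 66, 126, 279.

279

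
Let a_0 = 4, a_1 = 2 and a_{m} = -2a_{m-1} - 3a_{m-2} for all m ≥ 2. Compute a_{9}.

818

The ordinary generating function has denominator 1 + 2z + 3z^2.
Iterating the recurrence: a_0,…,a_{9} = 4, 2, -16, 26, -4, -70, 152, -94, -268, 818.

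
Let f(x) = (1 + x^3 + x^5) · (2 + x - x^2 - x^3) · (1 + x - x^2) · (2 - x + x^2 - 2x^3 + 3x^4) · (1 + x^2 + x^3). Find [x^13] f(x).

(1 + x^3 + x^5) has coefficients 1,0,0,1,0,1 for degrees 0…5.
(2 + x - x^2 - x^3) has coefficients 2,1,-1,-1,0,0,0,0,0,0,0,0,0,0 for degrees 0…13.
Multiplying by (1 + x - x^2) gives running coefficients 2,3,-2,-3,0,1,0,0,0,0,0,0,0,0 for degrees 0…13.
Multiplying by (2 - x + x^2 - 2x^3 + 3x^4) gives running coefficients 4,4,-5,-5,1,12,-1,-8,-2,3,0,0,0,0 for degrees 0…13.
Finally multiplying by (1 + x^2 + x^3), the product of all factors after the first has coefficients 4,4,-1,3,0,2,-5,5,9,-6,-10,1,3,0 for degrees 0…13.
[x^13] = 1·0 + 1·(-10) + 1·9 = -1.

-1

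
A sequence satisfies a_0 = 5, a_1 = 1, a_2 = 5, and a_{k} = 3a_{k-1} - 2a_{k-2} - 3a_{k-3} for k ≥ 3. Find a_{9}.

The ordinary generating function has denominator 1 - 3x + 2x^2 + 3x^3.
Iterating the recurrence: a_0,…,a_{9} = 5, 1, 5, -2, -19, -68, -160, -287, -337, 43.

43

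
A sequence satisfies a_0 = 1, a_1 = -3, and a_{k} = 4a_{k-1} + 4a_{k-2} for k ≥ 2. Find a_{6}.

The ordinary generating function has denominator 1 - 4y - 4y^2.
Iterating the recurrence: a_0,…,a_{6} = 1, -3, -8, -44, -208, -1008, -4864.

-4864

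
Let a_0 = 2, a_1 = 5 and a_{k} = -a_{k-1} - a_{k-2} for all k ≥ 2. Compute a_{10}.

The ordinary generating function has denominator 1 + x + x^2.
Iterating the recurrence: a_0,…,a_{10} = 2, 5, -7, 2, 5, -7, 2, 5, -7, 2, 5.

5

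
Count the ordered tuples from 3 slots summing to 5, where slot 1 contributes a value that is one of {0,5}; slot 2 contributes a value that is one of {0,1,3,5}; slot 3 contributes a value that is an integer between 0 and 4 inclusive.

4

The generating function for the choices is (1 + q^5)·(1 + q + q^3 + q^5)·(1 + q + q^2 + q^3 + q^4); the count is [q^5].
(1 + q^5) has coefficients 1,0,0,0,0,1 for degrees 0…5.
(1 + q + q^3 + q^5) has coefficients 1,1,0,1,0,1 for degrees 0…5.
Finally multiplying by (1 + q + q^2 + q^3 + q^4), the product of all factors after the first has coefficients 1,2,2,3,3,3 for degrees 0…5.
[q^5] = 1·3 + 1·1 = 4.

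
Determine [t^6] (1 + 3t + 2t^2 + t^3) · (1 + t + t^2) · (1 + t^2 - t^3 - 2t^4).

(1 + 3t + 2t^2 + t^3) has coefficients 1,3,2,1 for degrees 0…3.
(1 + t + t^2) has coefficients 1,1,1,0,0,0,0 for degrees 0…6.
Finally multiplying by (1 + t^2 - t^3 - 2t^4), the product of all factors after the first has coefficients 1,1,2,0,-2,-3,-2 for degrees 0…6.
[t^6] = 1·(-2) + 3·(-3) + 2·(-2) + 1·0 = -15.

-15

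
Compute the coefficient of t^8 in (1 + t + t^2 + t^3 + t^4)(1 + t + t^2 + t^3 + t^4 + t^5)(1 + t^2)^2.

(1 + t + t^2 + t^3 + t^4) has coefficients 1,1,1,1,1 for degrees 0…4.
(1 + t + t^2 + t^3 + t^4 + t^5) has coefficients 1,1,1,1,1,1,0,0,0 for degrees 0…8.
Finally multiplying by (1 + t^2)^2, the product of all factors after the first has coefficients 1,1,3,3,4,4,3,3,1 for degrees 0…8.
[t^8] = 1·1 + 1·3 + 1·3 + 1·4 + 1·4 = 15.

15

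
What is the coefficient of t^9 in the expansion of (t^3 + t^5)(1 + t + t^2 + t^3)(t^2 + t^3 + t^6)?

4

(t^3 + t^5) has coefficients 0,0,0,1,0,1 for degrees 0…5.
(1 + t + t^2 + t^3) has coefficients 1,1,1,1,0,0,0,0,0,0 for degrees 0…9.
Finally multiplying by (t^2 + t^3 + t^6), the product of all factors after the first has coefficients 0,0,1,2,2,2,2,1,1,1 for degrees 0…9.
[t^9] = 1·2 + 1·2 = 4.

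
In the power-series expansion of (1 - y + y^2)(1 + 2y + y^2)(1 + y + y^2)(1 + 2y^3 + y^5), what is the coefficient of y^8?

(1 - y + y^2) has coefficients 1,-1,1 for degrees 0…2.
(1 + 2y + y^2) has coefficients 1,2,1,0,0,0,0,0,0 for degrees 0…8.
Multiplying by (1 + y + y^2) gives running coefficients 1,3,4,3,1,0,0,0,0 for degrees 0…8.
Finally multiplying by (1 + 2y^3 + y^5), the product of all factors after the first has coefficients 1,3,4,5,7,9,9,6,3 for degrees 0…8.
[y^8] = 1·3 − 1·6 + 1·9 = 6.

6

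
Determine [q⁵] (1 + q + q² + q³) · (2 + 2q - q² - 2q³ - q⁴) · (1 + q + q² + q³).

(1 + q + q² + q³) has coefficients 1,1,1,1 for degrees 0…3.
(2 + 2q - q² - 2q³ - q⁴) has coefficients 2,2,-1,-2,-1,0 for degrees 0…5.
Finally multiplying by (1 + q + q² + q³), the product of all factors after the first has coefficients 2,4,3,1,-2,-4 for degrees 0…5.
[q⁵] = 1·(-4) + 1·(-2) + 1·1 + 1·3 = -2.

-2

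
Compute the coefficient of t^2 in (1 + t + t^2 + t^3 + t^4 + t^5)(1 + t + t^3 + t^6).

(1 + t + t^2 + t^3 + t^4 + t^5) has coefficients 1,1,1 for degrees 0…2.
(1 + t + t^3 + t^6) has coefficients 1,1,0 for degrees 0…2.
[t^2] = 1·0 + 1·1 + 1·1 = 2.

2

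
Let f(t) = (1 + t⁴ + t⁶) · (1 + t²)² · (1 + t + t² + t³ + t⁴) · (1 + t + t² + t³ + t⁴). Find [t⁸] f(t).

(1 + t⁴ + t⁶) has coefficients 1,0,0,0,1,0,1 for degrees 0…6.
(1 + t²)² has coefficients 1,0,2,0,1,0,0,0,0 for degrees 0…8.
Multiplying by (1 + t + t² + t³ + t⁴) gives running coefficients 1,1,3,3,4,3,3,1,1 for degrees 0…8.
Finally multiplying by (1 + t + t² + t³ + t⁴), the product of all factors after the first has coefficients 1,2,5,8,12,14,16,14,12 for degrees 0…8.
[t⁸] = 1·12 + 1·12 + 1·5 = 29.

29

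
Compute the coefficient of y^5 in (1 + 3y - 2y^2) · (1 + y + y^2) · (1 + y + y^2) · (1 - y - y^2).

(1 + 3y - 2y^2) has coefficients 1,3,-2 for degrees 0…2.
(1 + y + y^2) has coefficients 1,1,1,0,0,0 for degrees 0…5.
Multiplying by (1 + y + y^2) gives running coefficients 1,2,3,2,1,0 for degrees 0…5.
Finally multiplying by (1 - y - y^2), the product of all factors after the first has coefficients 1,1,0,-3,-4,-3 for degrees 0…5.
[y^5] = 1·(-3) + 3·(-4) − 2·(-3) = -9.

-9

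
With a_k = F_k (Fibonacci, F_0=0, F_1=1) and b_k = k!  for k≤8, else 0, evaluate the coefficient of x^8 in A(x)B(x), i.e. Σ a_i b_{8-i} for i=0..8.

The convolution is the t^8 coefficient of A(t)B(t).
Σ = 0·40320 + 1·5040 + 1·720 + 2·120 + 3·24 + 5·6 + 8·2 + 13·1 + 21·1 = 6152.

6152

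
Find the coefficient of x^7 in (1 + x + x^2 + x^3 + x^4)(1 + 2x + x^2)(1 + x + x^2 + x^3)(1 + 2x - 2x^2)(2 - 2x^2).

-38

(1 + x + x^2 + x^3 + x^4) has coefficients 1,1,1,1,1 for degrees 0…4.
(1 + 2x + x^2) has coefficients 1,2,1,0,0,0,0,0 for degrees 0…7.
Multiplying by (1 + x + x^2 + x^3) gives running coefficients 1,3,4,4,3,1,0,0 for degrees 0…7.
Multiplying by (1 + 2x - 2x^2) gives running coefficients 1,5,8,6,3,-1,-4,-2 for degrees 0…7.
Finally multiplying by (2 - 2x^2), the product of all factors after the first has coefficients 2,10,14,2,-10,-14,-14,-2 for degrees 0…7.
[x^7] = 1·(-2) + 1·(-14) + 1·(-14) + 1·(-10) + 1·2 = -38.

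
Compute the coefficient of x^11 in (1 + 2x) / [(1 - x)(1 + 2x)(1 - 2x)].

4095

The denominator gives the recurrence a_n = a_(n−1) + 4a_(n−2) − 4a_(n−3) for n ≥ 3; the numerator fixes a_0 = 1, a_1 = 3, a_2 = 7.
Iterating: 1, 3, 7, 15, 31, 63, 127, 255, 511, 1023, 2047, 4095, so a_11 = 4095.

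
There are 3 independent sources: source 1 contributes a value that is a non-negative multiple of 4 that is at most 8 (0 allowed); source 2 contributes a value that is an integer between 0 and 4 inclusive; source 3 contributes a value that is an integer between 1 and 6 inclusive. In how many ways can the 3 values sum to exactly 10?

8

The generating function for the choices is (1 + q^4 + q^8)·(1 + q + q^2 + q^3 + q^4)·(q + q^2 + q^3 + q^4 + q^5 + q^6); the count is [q^10].
(1 + q^4 + q^8) has coefficients 1,0,0,0,1,0,0,0,1 for degrees 0…8.
(1 + q + q^2 + q^3 + q^4) has coefficients 1,1,1,1,1,0,0,0,0,0,0 for degrees 0…10.
Finally multiplying by (q + q^2 + q^3 + q^4 + q^5 + q^6), the product of all factors after the first has coefficients 0,1,2,3,4,5,5,4,3,2,1 for degrees 0…10.
[q^10] = 1·1 + 1·5 + 1·2 = 8.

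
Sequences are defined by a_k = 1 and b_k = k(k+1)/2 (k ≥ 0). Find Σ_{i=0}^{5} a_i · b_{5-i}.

This is [x^5] in the product of the two ordinary generating functions.
Σ = 1·15 + 1·10 + 1·6 + 1·3 + 1·1 + 1·0 = 35.

35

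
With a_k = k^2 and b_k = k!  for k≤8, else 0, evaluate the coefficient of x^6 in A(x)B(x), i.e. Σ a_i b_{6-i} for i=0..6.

363

The convolution is the x^6 coefficient of A(x)B(x).
Σ = 0·720 + 1·120 + 4·24 + 9·6 + 16·2 + 25·1 + 36·1 = 363.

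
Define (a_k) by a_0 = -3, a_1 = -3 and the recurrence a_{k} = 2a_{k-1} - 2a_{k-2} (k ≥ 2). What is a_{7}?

-24

The ordinary generating function has denominator 1 - 2y + 2y^2.
Iterating the recurrence: a_0,…,a_{7} = -3, -3, 0, 6, 12, 12, 0, -24.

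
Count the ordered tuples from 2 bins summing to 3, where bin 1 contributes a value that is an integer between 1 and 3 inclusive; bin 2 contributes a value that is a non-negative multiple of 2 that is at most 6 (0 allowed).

The generating function for the choices is (z + z² + z³)·(1 + z² + z⁴ + z⁶); the count is [z³].
(z + z² + z³) has coefficients 0,1,1,1 for degrees 0…3.
(1 + z² + z⁴ + z⁶) has coefficients 1,0,1,0 for degrees 0…3.
[z³] = 1·1 + 1·0 + 1·1 = 2.

2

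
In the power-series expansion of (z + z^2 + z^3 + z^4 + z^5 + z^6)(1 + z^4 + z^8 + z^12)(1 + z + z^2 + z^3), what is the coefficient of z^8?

6

(z + z^2 + z^3 + z^4 + z^5 + z^6) has coefficients 0,1,1,1,1,1,1 for degrees 0…6.
(1 + z^4 + z^8 + z^12) has coefficients 1,0,0,0,1,0,0,0,1 for degrees 0…8.
Finally multiplying by (1 + z + z^2 + z^3), the product of all factors after the first has coefficients 1,1,1,1,1,1,1,1,1 for degrees 0…8.
[z^8] = 1·1 + 1·1 + 1·1 + 1·1 + 1·1 + 1·1 = 6.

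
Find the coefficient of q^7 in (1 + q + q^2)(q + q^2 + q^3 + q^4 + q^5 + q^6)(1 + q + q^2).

8

(1 + q + q^2) has coefficients 1,1,1 for degrees 0…2.
(q + q^2 + q^3 + q^4 + q^5 + q^6) has coefficients 0,1,1,1,1,1,1,0 for degrees 0…7.
Finally multiplying by (1 + q + q^2), the product of all factors after the first has coefficients 0,1,2,3,3,3,3,2 for degrees 0…7.
[q^7] = 1·2 + 1·3 + 1·3 = 8.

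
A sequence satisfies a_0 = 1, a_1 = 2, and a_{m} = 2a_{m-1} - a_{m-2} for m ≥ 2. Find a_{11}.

The ordinary generating function has denominator 1 - 2x + x^2.
Iterating the recurrence: a_0,…,a_{11} = 1, 2, 3, 4, 5, 6, 7, 8, 9, 10, 11, 12.

12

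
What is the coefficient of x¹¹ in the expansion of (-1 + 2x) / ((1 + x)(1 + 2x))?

Partial fractions give a closed form: a_n = (3)·(-1)^n + (-4)·(-2)^n.
At n = 11: a_11 = 8189.

8189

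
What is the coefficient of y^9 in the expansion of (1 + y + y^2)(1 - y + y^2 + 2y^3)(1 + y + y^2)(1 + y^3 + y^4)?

(1 + y + y^2) has coefficients 1,1,1 for degrees 0…2.
(1 - y + y^2 + 2y^3) has coefficients 1,-1,1,2,0,0,0,0,0,0 for degrees 0…9.
Multiplying by (1 + y + y^2) gives running coefficients 1,0,1,2,3,2,0,0,0,0 for degrees 0…9.
Finally multiplying by (1 + y^3 + y^4), the product of all factors after the first has coefficients 1,0,1,3,4,3,3,5,5,2 for degrees 0…9.
[y^9] = 1·2 + 1·5 + 1·5 = 12.

12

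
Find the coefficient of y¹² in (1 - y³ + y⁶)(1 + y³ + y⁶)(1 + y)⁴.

1

(1 - y³ + y⁶) has coefficients 1,0,0,-1,0,0,1 for degrees 0…6.
(1 + y³ + y⁶) has coefficients 1,0,0,1,0,0,1,0,0,0,0,0,0 for degrees 0…12.
Finally multiplying by (1 + y)⁴, the product of all factors after the first has coefficients 1,4,6,5,5,6,5,5,6,4,1,0,0 for degrees 0…12.
[y¹²] = 1·0 − 1·4 + 1·5 = 1.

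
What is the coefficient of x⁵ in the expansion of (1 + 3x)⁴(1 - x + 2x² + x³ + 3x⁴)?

(1 + 3x)⁴ has coefficients 1,12,54,108,81 for degrees 0…4.
(1 - x + 2x² + x³ + 3x⁴) has coefficients 1,-1,2,1,3,0 for degrees 0…5.
[x⁵] = 1·0 + 12·3 + 54·1 + 108·2 + 81·(-1) = 225.

225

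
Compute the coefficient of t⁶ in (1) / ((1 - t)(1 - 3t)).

1093

The denominator gives the recurrence a_n = 4a_(n−1) − 3a_(n−2) for n ≥ 3; the numerator fixes a_0 = 1, a_1 = 4, a_2 = 13.
Iterating: 1, 4, 13, 40, 121, 364, 1093, so a_6 = 1093.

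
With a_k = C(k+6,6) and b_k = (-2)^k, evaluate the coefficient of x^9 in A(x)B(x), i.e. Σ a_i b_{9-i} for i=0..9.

The convolution is the t^9 coefficient of A(t)B(t).
Σ = 1·(-512) + 7·256 + 28·(-128) + 84·64 + 210·(-32) + 462·16 + 924·(-8) + 1716·4 + 3003·(-2) + 5005·1 = 2215.

2215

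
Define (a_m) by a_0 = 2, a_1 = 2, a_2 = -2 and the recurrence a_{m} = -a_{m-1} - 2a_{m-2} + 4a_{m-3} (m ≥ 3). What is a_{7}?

The ordinary generating function has denominator 1 + y + 2y^2 - 4y^3.
Iterating the recurrence: a_0,…,a_{7} = 2, 2, -2, 6, 6, -26, 38, 38.

38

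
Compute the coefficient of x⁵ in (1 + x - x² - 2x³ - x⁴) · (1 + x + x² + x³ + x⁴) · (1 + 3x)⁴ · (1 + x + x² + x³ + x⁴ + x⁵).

(1 + x - x² - 2x³ - x⁴) has coefficients 1,1,-1,-2,-1 for degrees 0…4.
(1 + x + x² + x³ + x⁴) has coefficients 1,1,1,1,1,0 for degrees 0…5.
Multiplying by (1 + 3x)⁴ gives running coefficients 1,13,67,175,256,255 for degrees 0…5.
Finally multiplying by (1 + x + x² + x³ + x⁴ + x⁵), the product of all factors after the first has coefficients 1,14,81,256,512,767 for degrees 0…5.
[x⁵] = 1·767 + 1·512 − 1·256 − 2·81 − 1·14 = 847.

847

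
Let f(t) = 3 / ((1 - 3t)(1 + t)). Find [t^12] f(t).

1195743

The denominator gives the recurrence a_n = 2a_(n−1) + 3a_(n−2) for n ≥ 2; the numerator fixes a_0 = 3, a_1 = 6.
Iterating: 3, 6, 21, 60, 183, 546, 1641, 4920, 14763, 44286, 132861, 398580, 1195743, so a_12 = 1195743.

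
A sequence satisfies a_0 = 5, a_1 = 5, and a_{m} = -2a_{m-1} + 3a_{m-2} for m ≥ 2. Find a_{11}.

The ordinary generating function has denominator 1 + 2x - 3x^2.
Iterating the recurrence: a_0,…,a_{11} = 5, 5, 5, 5, 5, 5, 5, 5, 5, 5, 5, 5.

5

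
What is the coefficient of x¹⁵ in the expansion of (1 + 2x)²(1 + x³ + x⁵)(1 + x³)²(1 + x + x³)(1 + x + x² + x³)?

(1 + 2x)² has coefficients 1,4,4 for degrees 0…2.
(1 + x³ + x⁵) has coefficients 1,0,0,1,0,1,0,0,0,0,0,0,0,0,0,0 for degrees 0…15.
Multiplying by (1 + x³)² gives running coefficients 1,0,0,3,0,1,3,0,2,1,0,1,0,0,0,0 for degrees 0…15.
Multiplying by (1 + x + x³) gives running coefficients 1,1,0,4,3,1,7,3,3,6,1,3,2,0,1,0 for degrees 0…15.
Finally multiplying by (1 + x + x² + x³), the product of all factors after the first has coefficients 1,2,2,6,8,8,15,14,14,19,13,13,12,6,6,3 for degrees 0…15.
[x¹⁵] = 1·3 + 4·6 + 4·6 = 51.

51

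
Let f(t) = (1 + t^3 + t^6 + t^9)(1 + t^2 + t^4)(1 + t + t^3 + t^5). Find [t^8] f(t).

(1 + t^3 + t^6 + t^9) has coefficients 1,0,0,1,0,0,1,0,0 for degrees 0…8.
(1 + t^2 + t^4) has coefficients 1,0,1,0,1,0,0,0,0 for degrees 0…8.
Finally multiplying by (1 + t + t^3 + t^5), the product of all factors after the first has coefficients 1,1,1,2,1,3,0,2,0 for degrees 0…8.
[t^8] = 1·0 + 1·3 + 1·1 = 4.

4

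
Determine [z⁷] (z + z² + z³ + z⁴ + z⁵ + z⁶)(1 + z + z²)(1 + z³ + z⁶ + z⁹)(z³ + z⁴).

(z + z² + z³ + z⁴ + z⁵ + z⁶) has coefficients 0,1,1,1,1,1,1 for degrees 0…6.
(1 + z + z²) has coefficients 1,1,1,0,0,0,0,0 for degrees 0…7.
Multiplying by (1 + z³ + z⁶ + z⁹) gives running coefficients 1,1,1,1,1,1,1,1 for degrees 0…7.
Finally multiplying by (z³ + z⁴), the product of all factors after the first has coefficients 0,0,0,1,2,2,2,2 for degrees 0…7.
[z⁷] = 1·2 + 1·2 + 1·2 + 1·1 + 1·0 + 1·0 = 7.

7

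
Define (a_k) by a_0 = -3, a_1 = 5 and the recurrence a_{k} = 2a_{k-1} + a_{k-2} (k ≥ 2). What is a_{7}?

635

The ordinary generating function has denominator 1 - 2q - q^2.
Iterating the recurrence: a_0,…,a_{7} = -3, 5, 7, 19, 45, 109, 263, 635.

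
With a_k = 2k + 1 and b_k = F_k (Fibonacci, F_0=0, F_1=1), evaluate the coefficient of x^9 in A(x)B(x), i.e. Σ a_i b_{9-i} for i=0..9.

354

Write out a_i and b_{9-i} for i = 0,…,9 and sum the products.
Σ = 1·34 + 3·21 + 5·13 + 7·8 + 9·5 + 11·3 + 13·2 + 15·1 + 17·1 + 19·0 = 354.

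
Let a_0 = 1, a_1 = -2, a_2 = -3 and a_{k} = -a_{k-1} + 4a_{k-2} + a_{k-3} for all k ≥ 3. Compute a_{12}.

-3149

The ordinary generating function has denominator 1 + t - 4t^2 - t^3.
Iterating the recurrence: a_0,…,a_{12} = 1, -2, -3, -4, -10, -9, -35, -11, -138, 59, -622, 720, -3149.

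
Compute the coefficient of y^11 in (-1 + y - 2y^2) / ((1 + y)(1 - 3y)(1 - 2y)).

Partial fractions give a closed form: a_n = (-1/3)·(-1)^n + (-2)·3^n + (4/3)·2^n.
At n = 11: a_11 = -351563.

-351563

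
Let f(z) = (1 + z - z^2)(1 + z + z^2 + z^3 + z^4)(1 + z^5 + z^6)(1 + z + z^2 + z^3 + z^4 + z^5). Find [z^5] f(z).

7

(1 + z - z^2) has coefficients 1,1,-1 for degrees 0…2.
(1 + z + z^2 + z^3 + z^4) has coefficients 1,1,1,1,1,0 for degrees 0…5.
Multiplying by (1 + z^5 + z^6) gives running coefficients 1,1,1,1,1,1 for degrees 0…5.
Finally multiplying by (1 + z + z^2 + z^3 + z^4 + z^5), the product of all factors after the first has coefficients 1,2,3,4,5,6 for degrees 0…5.
[z^5] = 1·6 + 1·5 − 1·4 = 7.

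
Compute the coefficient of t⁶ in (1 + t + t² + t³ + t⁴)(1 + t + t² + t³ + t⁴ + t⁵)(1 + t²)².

(1 + t + t² + t³ + t⁴) has coefficients 1,1,1,1,1 for degrees 0…4.
(1 + t + t² + t³ + t⁴ + t⁵) has coefficients 1,1,1,1,1,1,0 for degrees 0…6.
Finally multiplying by (1 + t²)², the product of all factors after the first has coefficients 1,1,3,3,4,4,3 for degrees 0…6.
[t⁶] = 1·3 + 1·4 + 1·4 + 1·3 + 1·3 = 17.

17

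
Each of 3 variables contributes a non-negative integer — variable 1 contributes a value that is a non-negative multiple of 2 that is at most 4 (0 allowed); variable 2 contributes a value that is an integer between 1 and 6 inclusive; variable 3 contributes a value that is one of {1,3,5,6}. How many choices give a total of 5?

3

The generating function for the choices is (1 + q^2 + q^4)·(q + q^2 + q^3 + q^4 + q^5 + q^6)·(q + q^3 + q^5 + q^6); the count is [q^5].
(1 + q^2 + q^4) has coefficients 1,0,1,0,1 for degrees 0…4.
(q + q^2 + q^3 + q^4 + q^5 + q^6) has coefficients 0,1,1,1,1,1 for degrees 0…5.
Finally multiplying by (q + q^3 + q^5 + q^6), the product of all factors after the first has coefficients 0,0,1,1,2,2 for degrees 0…5.
[q^5] = 1·2 + 1·1 + 1·0 = 3.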